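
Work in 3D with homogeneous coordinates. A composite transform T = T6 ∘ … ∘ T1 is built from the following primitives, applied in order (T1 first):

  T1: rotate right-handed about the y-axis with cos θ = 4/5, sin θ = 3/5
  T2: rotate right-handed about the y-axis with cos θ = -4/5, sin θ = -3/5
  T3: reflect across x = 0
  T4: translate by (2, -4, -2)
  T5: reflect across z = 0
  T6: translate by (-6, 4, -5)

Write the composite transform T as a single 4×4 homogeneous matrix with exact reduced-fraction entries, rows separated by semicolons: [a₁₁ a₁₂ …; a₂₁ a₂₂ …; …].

T1 = [4/5 0 3/5 0; 0 1 0 0; -3/5 0 4/5 0; 0 0 0 1]
T2·T1 = [-7/25 0 -24/25 0; 0 1 0 0; 24/25 0 -7/25 0; 0 0 0 1]
T3·…·T1 = [7/25 0 24/25 0; 0 1 0 0; 24/25 0 -7/25 0; 0 0 0 1]
T4·…·T1 = [7/25 0 24/25 2; 0 1 0 -4; 24/25 0 -7/25 -2; 0 0 0 1]
T5·…·T1 = [7/25 0 24/25 2; 0 1 0 -4; -24/25 0 7/25 2; 0 0 0 1]
T6·…·T1 = [7/25 0 24/25 -4; 0 1 0 0; -24/25 0 7/25 -3; 0 0 0 1]

T = [7/25 0 24/25 -4; 0 1 0 0; -24/25 0 7/25 -3; 0 0 0 1]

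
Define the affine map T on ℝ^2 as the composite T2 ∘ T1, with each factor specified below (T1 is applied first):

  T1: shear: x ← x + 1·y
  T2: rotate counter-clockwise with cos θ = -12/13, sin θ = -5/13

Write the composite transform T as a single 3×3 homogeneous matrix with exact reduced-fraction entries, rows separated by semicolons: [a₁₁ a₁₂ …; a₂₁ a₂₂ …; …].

T1 = [1 1 0; 0 1 0; 0 0 1]
T2·T1 = [-12/13 -7/13 0; -5/13 -17/13 0; 0 0 1]

T = [-12/13 -7/13 0; -5/13 -17/13 0; 0 0 1]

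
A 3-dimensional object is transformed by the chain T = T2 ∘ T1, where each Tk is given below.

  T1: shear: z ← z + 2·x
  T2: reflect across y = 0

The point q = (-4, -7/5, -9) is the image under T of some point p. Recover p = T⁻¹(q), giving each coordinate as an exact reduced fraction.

p = (-4, 7/5, -1)

T1 = [1 0 0 0; 0 1 0 0; 2 0 1 0; 0 0 0 1]
T2·T1 = [1 0 0 0; 0 -1 0 0; 2 0 1 0; 0 0 0 1]
det M = -1; M⁻¹ = [1 0 0 0; 0 -1 0 0; -2 0 1 0; 0 0 0 1]
M⁻¹ · (-4, -7/5, -9)ᵀ = (-4, 7/5, -1)ᵀ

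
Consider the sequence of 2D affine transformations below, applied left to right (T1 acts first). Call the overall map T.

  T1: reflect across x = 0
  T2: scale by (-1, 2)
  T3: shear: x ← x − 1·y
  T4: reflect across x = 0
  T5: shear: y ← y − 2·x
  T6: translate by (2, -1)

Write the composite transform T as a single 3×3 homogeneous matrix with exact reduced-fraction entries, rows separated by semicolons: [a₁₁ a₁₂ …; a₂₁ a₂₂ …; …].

T1 = [-1 0 0; 0 1 0; 0 0 1]
T2·T1 = [1 0 0; 0 2 0; 0 0 1]
T3·…·T1 = [1 -2 0; 0 2 0; 0 0 1]
T4·…·T1 = [-1 2 0; 0 2 0; 0 0 1]
T5·…·T1 = [-1 2 0; 2 -2 0; 0 0 1]
T6·…·T1 = [-1 2 2; 2 -2 -1; 0 0 1]

T = [-1 2 2; 2 -2 -1; 0 0 1]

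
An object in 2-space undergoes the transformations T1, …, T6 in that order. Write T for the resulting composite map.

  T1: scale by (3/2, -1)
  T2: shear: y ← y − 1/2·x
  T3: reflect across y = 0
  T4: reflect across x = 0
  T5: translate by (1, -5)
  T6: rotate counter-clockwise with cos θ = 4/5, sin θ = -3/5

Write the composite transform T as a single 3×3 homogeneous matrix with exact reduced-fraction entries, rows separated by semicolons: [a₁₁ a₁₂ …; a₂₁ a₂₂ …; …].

T1 = [3/2 0 0; 0 -1 0; 0 0 1]
T2·T1 = [3/2 0 0; -3/4 -1 0; 0 0 1]
T3·…·T1 = [3/2 0 0; 3/4 1 0; 0 0 1]
T4·…·T1 = [-3/2 0 0; 3/4 1 0; 0 0 1]
T5·…·T1 = [-3/2 0 1; 3/4 1 -5; 0 0 1]
T6·…·T1 = [-3/4 3/5 -11/5; 3/2 4/5 -23/5; 0 0 1]

T = [-3/4 3/5 -11/5; 3/2 4/5 -23/5; 0 0 1]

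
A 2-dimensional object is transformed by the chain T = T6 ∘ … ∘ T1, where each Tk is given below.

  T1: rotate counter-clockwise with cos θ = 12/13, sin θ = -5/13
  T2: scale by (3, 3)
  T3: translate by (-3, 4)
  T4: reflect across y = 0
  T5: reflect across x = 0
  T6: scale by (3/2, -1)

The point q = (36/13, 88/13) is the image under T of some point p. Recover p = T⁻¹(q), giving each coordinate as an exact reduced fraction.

p = (0, 1)

T1 = [12/13 5/13 0; -5/13 12/13 0; 0 0 1]
T2·T1 = [36/13 15/13 0; -15/13 36/13 0; 0 0 1]
T3·…·T1 = [36/13 15/13 -3; -15/13 36/13 4; 0 0 1]
T4·…·T1 = [36/13 15/13 -3; 15/13 -36/13 -4; 0 0 1]
T5·…·T1 = [-36/13 -15/13 3; 15/13 -36/13 -4; 0 0 1]
T6·…·T1 = [-54/13 -45/26 9/2; -15/13 36/13 4; 0 0 1]
det M = -27/2; M⁻¹ = [-8/39 -5/39 56/39; -10/117 4/13 -11/13; 0 0 1]
M⁻¹ · (36/13, 88/13)ᵀ = (0, 1)ᵀ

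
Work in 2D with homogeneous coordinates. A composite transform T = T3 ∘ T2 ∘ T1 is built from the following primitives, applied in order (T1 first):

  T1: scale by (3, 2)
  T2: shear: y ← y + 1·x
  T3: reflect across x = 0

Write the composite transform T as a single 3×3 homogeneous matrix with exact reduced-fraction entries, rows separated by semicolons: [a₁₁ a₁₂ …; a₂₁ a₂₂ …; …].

T1 = [3 0 0; 0 2 0; 0 0 1]
T2·T1 = [3 0 0; 3 2 0; 0 0 1]
T3·…·T1 = [-3 0 0; 3 2 0; 0 0 1]

T = [-3 0 0; 3 2 0; 0 0 1]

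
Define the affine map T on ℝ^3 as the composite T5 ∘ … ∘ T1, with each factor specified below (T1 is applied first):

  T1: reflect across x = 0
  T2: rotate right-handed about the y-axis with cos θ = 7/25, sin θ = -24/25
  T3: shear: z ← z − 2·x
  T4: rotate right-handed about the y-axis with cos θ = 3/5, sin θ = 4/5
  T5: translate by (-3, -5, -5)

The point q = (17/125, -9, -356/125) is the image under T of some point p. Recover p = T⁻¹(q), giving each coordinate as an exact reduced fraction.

p = (-4, -4, 1)

T1 = [-1 0 0 0; 0 1 0 0; 0 0 1 0; 0 0 0 1]
T2·T1 = [-7/25 0 -24/25 0; 0 1 0 0; -24/25 0 7/25 0; 0 0 0 1]
T3·…·T1 = [-7/25 0 -24/25 0; 0 1 0 0; -2/5 0 11/5 0; 0 0 0 1]
T4·…·T1 = [-61/125 0 148/125 0; 0 1 0 0; -2/125 0 261/125 0; 0 0 0 1]
T5·…·T1 = [-61/125 0 148/125 -3; 0 1 0 -5; -2/125 0 261/125 -5; 0 0 0 1]
det M = -1; M⁻¹ = [-261/125 0 148/125 -43/125; 0 1 0 5; -2/125 0 61/125 299/125; 0 0 0 1]
M⁻¹ · (17/125, -9, -356/125)ᵀ = (-4, -4, 1)ᵀ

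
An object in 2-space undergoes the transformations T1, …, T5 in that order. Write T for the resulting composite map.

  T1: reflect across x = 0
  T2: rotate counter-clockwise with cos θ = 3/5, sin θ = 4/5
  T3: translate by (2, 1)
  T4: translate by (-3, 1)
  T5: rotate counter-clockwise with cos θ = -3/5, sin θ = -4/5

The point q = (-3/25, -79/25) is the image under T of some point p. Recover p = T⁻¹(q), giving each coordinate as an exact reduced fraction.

T1 = [-1 0 0; 0 1 0; 0 0 1]
T2·T1 = [-3/5 -4/5 0; -4/5 3/5 0; 0 0 1]
T3·…·T1 = [-3/5 -4/5 2; -4/5 3/5 1; 0 0 1]
T4·…·T1 = [-3/5 -4/5 -1; -4/5 3/5 2; 0 0 1]
T5·…·T1 = [-7/25 24/25 11/5; 24/25 7/25 -2/5; 0 0 1]
det M = -1; M⁻¹ = [-7/25 24/25 1; 24/25 7/25 -2; 0 0 1]
M⁻¹ · (-3/25, -79/25)ᵀ = (-2, -3)ᵀ

p = (-2, -3)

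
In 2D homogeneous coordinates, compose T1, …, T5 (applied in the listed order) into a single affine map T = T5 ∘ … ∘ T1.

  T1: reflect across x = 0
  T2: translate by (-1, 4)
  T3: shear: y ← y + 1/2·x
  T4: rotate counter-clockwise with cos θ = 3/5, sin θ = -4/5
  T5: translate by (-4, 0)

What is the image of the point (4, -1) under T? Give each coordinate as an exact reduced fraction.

T(p) = (-33/5, 43/10)

T1 reflect across x = 0: (4, -1) → (-4, -1)
T2 translate by (-1, 4): (-4, -1) → (-5, 3)
T3 shear: y ← y + 1/2·x: (-5, 3) → (-5, 1/2)
T4 rotate counter-clockwise with cos θ = 3/5, sin θ = -4/5: (-5, 1/2) → (-13/5, 43/10)
T5 translate by (-4, 0): (-13/5, 43/10) → (-33/5, 43/10)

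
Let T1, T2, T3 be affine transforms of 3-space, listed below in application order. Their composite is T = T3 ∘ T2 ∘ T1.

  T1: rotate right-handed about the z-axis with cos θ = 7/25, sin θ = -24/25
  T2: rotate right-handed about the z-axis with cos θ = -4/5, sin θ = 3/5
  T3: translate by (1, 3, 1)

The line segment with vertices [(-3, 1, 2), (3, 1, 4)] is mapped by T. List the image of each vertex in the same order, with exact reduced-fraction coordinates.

image vertices: (-124/125, 68/125, 3), (28/25, 154/25, 5)

T1 rotate right-handed about the z-axis with cos θ = 7/25, sin θ = -24/25: (-3, 1, 2) → (3/25, 79/25, 2); (3, 1, 4) → (9/5, -13/5, 4)
T2 rotate right-handed about the z-axis with cos θ = -4/5, sin θ = 3/5: (3/25, 79/25, 2) → (-249/125, -307/125, 2); (9/5, -13/5, 4) → (3/25, 79/25, 4)
T3 translate by (1, 3, 1): (-249/125, -307/125, 2) → (-124/125, 68/125, 3); (3/25, 79/25, 4) → (28/25, 154/25, 5)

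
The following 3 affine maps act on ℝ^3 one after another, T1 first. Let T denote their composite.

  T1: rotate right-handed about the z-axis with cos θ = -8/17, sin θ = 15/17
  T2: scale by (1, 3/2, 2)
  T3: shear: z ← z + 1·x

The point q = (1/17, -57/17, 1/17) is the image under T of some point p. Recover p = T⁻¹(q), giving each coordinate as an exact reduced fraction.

p = (-2, 1, 0)

T1 = [-8/17 -15/17 0 0; 15/17 -8/17 0 0; 0 0 1 0; 0 0 0 1]
T2·T1 = [-8/17 -15/17 0 0; 45/34 -12/17 0 0; 0 0 2 0; 0 0 0 1]
T3·…·T1 = [-8/17 -15/17 0 0; 45/34 -12/17 0 0; -8/17 -15/17 2 0; 0 0 0 1]
det M = 3; M⁻¹ = [-8/17 10/17 0 0; -15/17 -16/51 0 0; -1/2 0 1/2 0; 0 0 0 1]
M⁻¹ · (1/17, -57/17, 1/17)ᵀ = (-2, 1, 0)ᵀ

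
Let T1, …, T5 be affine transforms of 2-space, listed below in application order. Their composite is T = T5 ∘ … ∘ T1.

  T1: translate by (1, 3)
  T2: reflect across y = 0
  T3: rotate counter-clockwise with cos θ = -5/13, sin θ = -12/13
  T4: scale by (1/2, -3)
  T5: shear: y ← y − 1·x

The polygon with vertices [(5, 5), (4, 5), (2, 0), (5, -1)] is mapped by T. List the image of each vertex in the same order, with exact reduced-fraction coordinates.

T1 translate by (1, 3): (5, 5) → (6, 8); (4, 5) → (5, 8); (2, 0) → (3, 3); (5, -1) → (6, 2)
T2 reflect across y = 0: (6, 8) → (6, -8); (5, 8) → (5, -8); (3, 3) → (3, -3); (6, 2) → (6, -2)
T3 rotate counter-clockwise with cos θ = -5/13, sin θ = -12/13: (6, -8) → (-126/13, -32/13); (5, -8) → (-121/13, -20/13); (3, -3) → (-51/13, -21/13); (6, -2) → (-54/13, -62/13)
T4 scale by (1/2, -3): (-126/13, -32/13) → (-63/13, 96/13); (-121/13, -20/13) → (-121/26, 60/13); (-51/13, -21/13) → (-51/26, 63/13); (-54/13, -62/13) → (-27/13, 186/13)
T5 shear: y ← y − 1·x: (-63/13, 96/13) → (-63/13, 159/13); (-121/26, 60/13) → (-121/26, 241/26); (-51/26, 63/13) → (-51/26, 177/26); (-27/13, 186/13) → (-27/13, 213/13)

image vertices: (-63/13, 159/13), (-121/26, 241/26), (-51/26, 177/26), (-27/13, 213/13)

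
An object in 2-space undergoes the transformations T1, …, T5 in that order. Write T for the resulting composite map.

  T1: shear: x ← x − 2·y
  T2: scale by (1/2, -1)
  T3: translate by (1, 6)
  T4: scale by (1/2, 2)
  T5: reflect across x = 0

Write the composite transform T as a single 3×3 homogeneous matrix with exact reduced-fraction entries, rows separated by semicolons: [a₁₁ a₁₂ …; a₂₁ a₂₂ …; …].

T1 = [1 -2 0; 0 1 0; 0 0 1]
T2·T1 = [1/2 -1 0; 0 -1 0; 0 0 1]
T3·…·T1 = [1/2 -1 1; 0 -1 6; 0 0 1]
T4·…·T1 = [1/4 -1/2 1/2; 0 -2 12; 0 0 1]
T5·…·T1 = [-1/4 1/2 -1/2; 0 -2 12; 0 0 1]

T = [-1/4 1/2 -1/2; 0 -2 12; 0 0 1]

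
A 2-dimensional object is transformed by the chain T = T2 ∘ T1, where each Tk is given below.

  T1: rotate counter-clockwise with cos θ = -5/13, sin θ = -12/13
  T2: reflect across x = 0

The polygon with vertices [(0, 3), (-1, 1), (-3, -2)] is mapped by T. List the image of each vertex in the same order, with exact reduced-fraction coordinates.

image vertices: (-36/13, -15/13), (-17/13, 7/13), (9/13, 46/13)

T1 rotate counter-clockwise with cos θ = -5/13, sin θ = -12/13: (0, 3) → (36/13, -15/13); (-1, 1) → (17/13, 7/13); (-3, -2) → (-9/13, 46/13)
T2 reflect across x = 0: (36/13, -15/13) → (-36/13, -15/13); (17/13, 7/13) → (-17/13, 7/13); (-9/13, 46/13) → (9/13, 46/13)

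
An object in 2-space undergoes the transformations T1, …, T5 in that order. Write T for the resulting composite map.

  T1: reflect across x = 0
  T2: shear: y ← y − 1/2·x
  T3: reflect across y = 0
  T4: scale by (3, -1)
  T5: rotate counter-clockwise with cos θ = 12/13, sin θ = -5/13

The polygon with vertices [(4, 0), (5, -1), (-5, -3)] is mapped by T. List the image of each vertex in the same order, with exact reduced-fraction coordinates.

T1 reflect across x = 0: (4, 0) → (-4, 0); (5, -1) → (-5, -1); (-5, -3) → (5, -3)
T2 shear: y ← y − 1/2·x: (-4, 0) → (-4, 2); (-5, -1) → (-5, 3/2); (5, -3) → (5, -11/2)
T3 reflect across y = 0: (-4, 2) → (-4, -2); (-5, 3/2) → (-5, -3/2); (5, -11/2) → (5, 11/2)
T4 scale by (3, -1): (-4, -2) → (-12, 2); (-5, -3/2) → (-15, 3/2); (5, 11/2) → (15, -11/2)
T5 rotate counter-clockwise with cos θ = 12/13, sin θ = -5/13: (-12, 2) → (-134/13, 84/13); (-15, 3/2) → (-345/26, 93/13); (15, -11/2) → (305/26, -141/13)

image vertices: (-134/13, 84/13), (-345/26, 93/13), (305/26, -141/13)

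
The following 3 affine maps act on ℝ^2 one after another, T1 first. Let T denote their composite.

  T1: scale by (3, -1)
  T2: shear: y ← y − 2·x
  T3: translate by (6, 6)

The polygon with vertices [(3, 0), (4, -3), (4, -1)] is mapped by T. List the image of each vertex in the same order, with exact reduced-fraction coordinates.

image vertices: (15, -12), (18, -15), (18, -17)

T1 scale by (3, -1): (3, 0) → (9, 0); (4, -3) → (12, 3); (4, -1) → (12, 1)
T2 shear: y ← y − 2·x: (9, 0) → (9, -18); (12, 3) → (12, -21); (12, 1) → (12, -23)
T3 translate by (6, 6): (9, -18) → (15, -12); (12, -21) → (18, -15); (12, -23) → (18, -17)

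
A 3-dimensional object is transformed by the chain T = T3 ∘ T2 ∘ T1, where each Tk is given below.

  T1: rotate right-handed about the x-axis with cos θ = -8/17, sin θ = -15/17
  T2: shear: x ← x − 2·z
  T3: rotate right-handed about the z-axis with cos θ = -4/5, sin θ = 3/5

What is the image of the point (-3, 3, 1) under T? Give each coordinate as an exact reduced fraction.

T1 rotate right-handed about the x-axis with cos θ = -8/17, sin θ = -15/17: (-3, 3, 1) → (-3, -9/17, -53/17)
T2 shear: x ← x − 2·z: (-3, -9/17, -53/17) → (55/17, -9/17, -53/17)
T3 rotate right-handed about the z-axis with cos θ = -4/5, sin θ = 3/5: (55/17, -9/17, -53/17) → (-193/85, 201/85, -53/17)

T(p) = (-193/85, 201/85, -53/17)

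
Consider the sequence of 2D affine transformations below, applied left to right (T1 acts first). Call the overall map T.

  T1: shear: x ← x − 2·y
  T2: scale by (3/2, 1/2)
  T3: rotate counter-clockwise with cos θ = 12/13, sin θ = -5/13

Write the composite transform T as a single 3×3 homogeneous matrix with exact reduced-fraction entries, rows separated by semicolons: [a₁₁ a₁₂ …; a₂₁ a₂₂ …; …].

T1 = [1 -2 0; 0 1 0; 0 0 1]
T2·T1 = [3/2 -3 0; 0 1/2 0; 0 0 1]
T3·…·T1 = [18/13 -67/26 0; -15/26 21/13 0; 0 0 1]

T = [18/13 -67/26 0; -15/26 21/13 0; 0 0 1]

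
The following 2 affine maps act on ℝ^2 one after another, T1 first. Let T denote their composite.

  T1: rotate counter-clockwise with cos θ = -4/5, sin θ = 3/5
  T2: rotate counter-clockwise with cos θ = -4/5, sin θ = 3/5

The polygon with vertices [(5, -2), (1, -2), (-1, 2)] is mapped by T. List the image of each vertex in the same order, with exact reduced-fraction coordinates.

image vertices: (-13/25, -134/25), (-41/25, -38/25), (41/25, 38/25)

T1 rotate counter-clockwise with cos θ = -4/5, sin θ = 3/5: (5, -2) → (-14/5, 23/5); (1, -2) → (2/5, 11/5); (-1, 2) → (-2/5, -11/5)
T2 rotate counter-clockwise with cos θ = -4/5, sin θ = 3/5: (-14/5, 23/5) → (-13/25, -134/25); (2/5, 11/5) → (-41/25, -38/25); (-2/5, -11/5) → (41/25, 38/25)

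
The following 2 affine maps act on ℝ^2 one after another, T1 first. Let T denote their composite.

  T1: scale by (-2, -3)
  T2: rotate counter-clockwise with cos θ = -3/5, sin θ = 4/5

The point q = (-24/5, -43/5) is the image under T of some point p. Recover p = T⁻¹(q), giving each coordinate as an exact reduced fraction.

T1 = [-2 0 0; 0 -3 0; 0 0 1]
T2·T1 = [6/5 12/5 0; -8/5 9/5 0; 0 0 1]
det M = 6; M⁻¹ = [3/10 -2/5 0; 4/15 1/5 0; 0 0 1]
M⁻¹ · (-24/5, -43/5)ᵀ = (2, -3)ᵀ

p = (2, -3)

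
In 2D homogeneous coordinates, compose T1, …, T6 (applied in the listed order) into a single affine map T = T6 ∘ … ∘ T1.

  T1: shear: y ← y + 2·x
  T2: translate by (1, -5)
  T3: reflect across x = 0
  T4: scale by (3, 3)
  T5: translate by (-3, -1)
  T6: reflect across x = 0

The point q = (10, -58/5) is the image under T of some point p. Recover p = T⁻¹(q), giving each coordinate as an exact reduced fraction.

p = (4/3, -6/5)

T1 = [1 0 0; 2 1 0; 0 0 1]
T2·T1 = [1 0 1; 2 1 -5; 0 0 1]
T3·…·T1 = [-1 0 -1; 2 1 -5; 0 0 1]
T4·…·T1 = [-3 0 -3; 6 3 -15; 0 0 1]
T5·…·T1 = [-3 0 -6; 6 3 -16; 0 0 1]
T6·…·T1 = [3 0 6; 6 3 -16; 0 0 1]
det M = 9; M⁻¹ = [1/3 0 -2; -2/3 1/3 28/3; 0 0 1]
M⁻¹ · (10, -58/5)ᵀ = (4/3, -6/5)ᵀ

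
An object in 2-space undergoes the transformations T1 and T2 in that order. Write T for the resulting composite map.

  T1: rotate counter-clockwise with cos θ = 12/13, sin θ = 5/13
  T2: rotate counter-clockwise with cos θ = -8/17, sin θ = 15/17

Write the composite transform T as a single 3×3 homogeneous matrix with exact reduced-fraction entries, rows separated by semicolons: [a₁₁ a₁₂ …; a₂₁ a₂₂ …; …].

T1 = [12/13 -5/13 0; 5/13 12/13 0; 0 0 1]
T2·T1 = [-171/221 -140/221 0; 140/221 -171/221 0; 0 0 1]

T = [-171/221 -140/221 0; 140/221 -171/221 0; 0 0 1]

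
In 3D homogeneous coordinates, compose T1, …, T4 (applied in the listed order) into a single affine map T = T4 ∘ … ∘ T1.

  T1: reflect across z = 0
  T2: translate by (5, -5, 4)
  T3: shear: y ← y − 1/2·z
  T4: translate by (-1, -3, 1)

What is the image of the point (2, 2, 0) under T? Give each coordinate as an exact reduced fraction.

T1 reflect across z = 0: (2, 2, 0) → (2, 2, 0)
T2 translate by (5, -5, 4): (2, 2, 0) → (7, -3, 4)
T3 shear: y ← y − 1/2·z: (7, -3, 4) → (7, -5, 4)
T4 translate by (-1, -3, 1): (7, -5, 4) → (6, -8, 5)

T(p) = (6, -8, 5)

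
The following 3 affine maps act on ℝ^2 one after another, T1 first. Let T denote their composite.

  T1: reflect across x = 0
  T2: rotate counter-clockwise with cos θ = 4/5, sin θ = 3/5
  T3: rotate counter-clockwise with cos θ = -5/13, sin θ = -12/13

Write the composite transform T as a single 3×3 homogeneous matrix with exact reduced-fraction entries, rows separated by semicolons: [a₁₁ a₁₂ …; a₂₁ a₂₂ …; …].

T = [-16/65 63/65 0; 63/65 16/65 0; 0 0 1]

T1 = [-1 0 0; 0 1 0; 0 0 1]
T2·T1 = [-4/5 -3/5 0; -3/5 4/5 0; 0 0 1]
T3·…·T1 = [-16/65 63/65 0; 63/65 16/65 0; 0 0 1]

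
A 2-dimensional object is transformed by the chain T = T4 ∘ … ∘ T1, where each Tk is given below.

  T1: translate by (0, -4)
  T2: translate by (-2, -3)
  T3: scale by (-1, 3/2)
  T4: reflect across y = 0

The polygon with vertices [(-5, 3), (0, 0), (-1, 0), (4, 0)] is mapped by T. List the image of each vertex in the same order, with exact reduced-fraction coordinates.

image vertices: (7, 6), (2, 21/2), (3, 21/2), (-2, 21/2)

T1 translate by (0, -4): (-5, 3) → (-5, -1); (0, 0) → (0, -4); (-1, 0) → (-1, -4); (4, 0) → (4, -4)
T2 translate by (-2, -3): (-5, -1) → (-7, -4); (0, -4) → (-2, -7); (-1, -4) → (-3, -7); (4, -4) → (2, -7)
T3 scale by (-1, 3/2): (-7, -4) → (7, -6); (-2, -7) → (2, -21/2); (-3, -7) → (3, -21/2); (2, -7) → (-2, -21/2)
T4 reflect across y = 0: (7, -6) → (7, 6); (2, -21/2) → (2, 21/2); (3, -21/2) → (3, 21/2); (-2, -21/2) → (-2, 21/2)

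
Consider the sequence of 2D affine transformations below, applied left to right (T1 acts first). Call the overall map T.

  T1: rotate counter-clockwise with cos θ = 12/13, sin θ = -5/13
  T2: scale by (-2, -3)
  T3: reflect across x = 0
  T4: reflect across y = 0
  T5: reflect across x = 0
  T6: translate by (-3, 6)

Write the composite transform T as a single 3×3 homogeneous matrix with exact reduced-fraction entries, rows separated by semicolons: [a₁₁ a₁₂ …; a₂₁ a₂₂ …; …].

T1 = [12/13 5/13 0; -5/13 12/13 0; 0 0 1]
T2·T1 = [-24/13 -10/13 0; 15/13 -36/13 0; 0 0 1]
T3·…·T1 = [24/13 10/13 0; 15/13 -36/13 0; 0 0 1]
T4·…·T1 = [24/13 10/13 0; -15/13 36/13 0; 0 0 1]
T5·…·T1 = [-24/13 -10/13 0; -15/13 36/13 0; 0 0 1]
T6·…·T1 = [-24/13 -10/13 -3; -15/13 36/13 6; 0 0 1]

T = [-24/13 -10/13 -3; -15/13 36/13 6; 0 0 1]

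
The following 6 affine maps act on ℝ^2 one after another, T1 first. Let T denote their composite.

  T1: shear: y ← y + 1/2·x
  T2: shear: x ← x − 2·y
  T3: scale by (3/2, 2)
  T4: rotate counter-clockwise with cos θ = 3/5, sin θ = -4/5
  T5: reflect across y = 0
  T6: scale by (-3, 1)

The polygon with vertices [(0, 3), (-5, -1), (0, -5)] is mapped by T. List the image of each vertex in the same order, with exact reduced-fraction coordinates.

T1 shear: y ← y + 1/2·x: (0, 3) → (0, 3); (-5, -1) → (-5, -7/2); (0, -5) → (0, -5)
T2 shear: x ← x − 2·y: (0, 3) → (-6, 3); (-5, -7/2) → (2, -7/2); (0, -5) → (10, -5)
T3 scale by (3/2, 2): (-6, 3) → (-9, 6); (2, -7/2) → (3, -7); (10, -5) → (15, -10)
T4 rotate counter-clockwise with cos θ = 3/5, sin θ = -4/5: (-9, 6) → (-3/5, 54/5); (3, -7) → (-19/5, -33/5); (15, -10) → (1, -18)
T5 reflect across y = 0: (-3/5, 54/5) → (-3/5, -54/5); (-19/5, -33/5) → (-19/5, 33/5); (1, -18) → (1, 18)
T6 scale by (-3, 1): (-3/5, -54/5) → (9/5, -54/5); (-19/5, 33/5) → (57/5, 33/5); (1, 18) → (-3, 18)

image vertices: (9/5, -54/5), (57/5, 33/5), (-3, 18)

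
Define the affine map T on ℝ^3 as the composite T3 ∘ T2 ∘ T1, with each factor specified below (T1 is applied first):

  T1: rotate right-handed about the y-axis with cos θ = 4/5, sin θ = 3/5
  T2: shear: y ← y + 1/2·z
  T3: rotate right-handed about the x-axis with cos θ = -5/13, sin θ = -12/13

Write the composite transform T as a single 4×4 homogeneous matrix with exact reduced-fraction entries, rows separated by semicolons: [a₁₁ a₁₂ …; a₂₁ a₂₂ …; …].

T1 = [4/5 0 3/5 0; 0 1 0 0; -3/5 0 4/5 0; 0 0 0 1]
T2·T1 = [4/5 0 3/5 0; -3/10 1 2/5 0; -3/5 0 4/5 0; 0 0 0 1]
T3·…·T1 = [4/5 0 3/5 0; -57/130 -5/13 38/65 0; 33/65 -12/13 -44/65 0; 0 0 0 1]

T = [4/5 0 3/5 0; -57/130 -5/13 38/65 0; 33/65 -12/13 -44/65 0; 0 0 0 1]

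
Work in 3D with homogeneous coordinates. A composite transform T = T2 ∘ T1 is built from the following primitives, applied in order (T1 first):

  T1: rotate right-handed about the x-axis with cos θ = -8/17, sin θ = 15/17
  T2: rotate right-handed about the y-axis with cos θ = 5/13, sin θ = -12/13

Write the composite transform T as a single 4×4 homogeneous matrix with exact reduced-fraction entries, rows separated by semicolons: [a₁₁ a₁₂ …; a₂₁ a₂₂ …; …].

T1 = [1 0 0 0; 0 -8/17 -15/17 0; 0 15/17 -8/17 0; 0 0 0 1]
T2·T1 = [5/13 -180/221 96/221 0; 0 -8/17 -15/17 0; 12/13 75/221 -40/221 0; 0 0 0 1]

T = [5/13 -180/221 96/221 0; 0 -8/17 -15/17 0; 12/13 75/221 -40/221 0; 0 0 0 1]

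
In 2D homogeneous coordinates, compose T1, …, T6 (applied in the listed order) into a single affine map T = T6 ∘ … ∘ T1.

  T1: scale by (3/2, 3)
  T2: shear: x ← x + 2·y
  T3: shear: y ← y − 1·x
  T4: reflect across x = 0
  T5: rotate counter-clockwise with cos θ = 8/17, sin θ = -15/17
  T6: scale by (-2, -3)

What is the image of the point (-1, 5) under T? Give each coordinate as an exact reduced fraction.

T1 scale by (3/2, 3): (-1, 5) → (-3/2, 15)
T2 shear: x ← x + 2·y: (-3/2, 15) → (57/2, 15)
T3 shear: y ← y − 1·x: (57/2, 15) → (57/2, -27/2)
T4 reflect across x = 0: (57/2, -27/2) → (-57/2, -27/2)
T5 rotate counter-clockwise with cos θ = 8/17, sin θ = -15/17: (-57/2, -27/2) → (-861/34, 639/34)
T6 scale by (-2, -3): (-861/34, 639/34) → (861/17, -1917/34)

T(p) = (861/17, -1917/34)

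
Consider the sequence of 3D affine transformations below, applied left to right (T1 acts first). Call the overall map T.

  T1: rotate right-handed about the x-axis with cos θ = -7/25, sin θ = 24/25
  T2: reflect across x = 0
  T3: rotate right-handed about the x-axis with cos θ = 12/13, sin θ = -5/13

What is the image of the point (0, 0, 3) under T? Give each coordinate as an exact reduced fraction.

T1 rotate right-handed about the x-axis with cos θ = -7/25, sin θ = 24/25: (0, 0, 3) → (0, -72/25, -21/25)
T2 reflect across x = 0: (0, -72/25, -21/25) → (0, -72/25, -21/25)
T3 rotate right-handed about the x-axis with cos θ = 12/13, sin θ = -5/13: (0, -72/25, -21/25) → (0, -969/325, 108/325)

T(p) = (0, -969/325, 108/325)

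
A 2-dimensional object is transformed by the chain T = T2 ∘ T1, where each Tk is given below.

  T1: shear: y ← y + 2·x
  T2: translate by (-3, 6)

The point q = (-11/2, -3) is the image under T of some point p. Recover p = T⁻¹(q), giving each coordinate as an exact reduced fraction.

p = (-5/2, -4)

T1 = [1 0 0; 2 1 0; 0 0 1]
T2·T1 = [1 0 -3; 2 1 6; 0 0 1]
det M = 1; M⁻¹ = [1 0 3; -2 1 -12; 0 0 1]
M⁻¹ · (-11/2, -3)ᵀ = (-5/2, -4)ᵀ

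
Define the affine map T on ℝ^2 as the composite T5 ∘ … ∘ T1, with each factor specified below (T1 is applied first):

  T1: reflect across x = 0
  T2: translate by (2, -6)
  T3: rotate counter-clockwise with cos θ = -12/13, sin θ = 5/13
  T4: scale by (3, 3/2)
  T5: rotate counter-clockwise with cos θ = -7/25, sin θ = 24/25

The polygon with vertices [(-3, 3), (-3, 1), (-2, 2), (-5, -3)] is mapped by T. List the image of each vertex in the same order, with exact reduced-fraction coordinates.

T1 reflect across x = 0: (-3, 3) → (3, 3); (-3, 1) → (3, 1); (-2, 2) → (2, 2); (-5, -3) → (5, -3)
T2 translate by (2, -6): (3, 3) → (5, -3); (3, 1) → (5, -5); (2, 2) → (4, -4); (5, -3) → (7, -9)
T3 rotate counter-clockwise with cos θ = -12/13, sin θ = 5/13: (5, -3) → (-45/13, 61/13); (5, -5) → (-35/13, 85/13); (4, -4) → (-28/13, 68/13); (7, -9) → (-3, 11)
T4 scale by (3, 3/2): (-45/13, 61/13) → (-135/13, 183/26); (-35/13, 85/13) → (-105/13, 255/26); (-28/13, 68/13) → (-84/13, 102/13); (-3, 11) → (-9, 33/2)
T5 rotate counter-clockwise with cos θ = -7/25, sin θ = 24/25: (-135/13, 183/26) → (-1251/325, -597/50); (-105/13, 255/26) → (-93/13, -21/2); (-84/13, 102/13) → (-372/65, -42/5); (-9, 33/2) → (-333/25, -663/50)

image vertices: (-1251/325, -597/50), (-93/13, -21/2), (-372/65, -42/5), (-333/25, -663/50)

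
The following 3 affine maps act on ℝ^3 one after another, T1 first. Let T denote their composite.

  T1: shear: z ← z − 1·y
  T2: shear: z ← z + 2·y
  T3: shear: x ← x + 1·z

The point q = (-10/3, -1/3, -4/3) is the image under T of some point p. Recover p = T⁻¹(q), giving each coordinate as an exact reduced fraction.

p = (-2, -1/3, -1)

T1 = [1 0 0 0; 0 1 0 0; 0 -1 1 0; 0 0 0 1]
T2·T1 = [1 0 0 0; 0 1 0 0; 0 1 1 0; 0 0 0 1]
T3·…·T1 = [1 1 1 0; 0 1 0 0; 0 1 1 0; 0 0 0 1]
det M = 1; M⁻¹ = [1 0 -1 0; 0 1 0 0; 0 -1 1 0; 0 0 0 1]
M⁻¹ · (-10/3, -1/3, -4/3)ᵀ = (-2, -1/3, -1)ᵀ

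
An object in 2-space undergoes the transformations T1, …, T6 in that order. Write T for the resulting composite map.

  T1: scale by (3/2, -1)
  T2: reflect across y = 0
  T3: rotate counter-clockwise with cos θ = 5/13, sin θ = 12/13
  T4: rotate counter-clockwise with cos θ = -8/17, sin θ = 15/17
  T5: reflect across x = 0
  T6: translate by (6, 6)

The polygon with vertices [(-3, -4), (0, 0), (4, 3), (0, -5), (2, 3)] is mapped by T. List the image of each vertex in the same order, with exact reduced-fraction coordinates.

T1 scale by (3/2, -1): (-3, -4) → (-9/2, 4); (0, 0) → (0, 0); (4, 3) → (6, -3); (0, -5) → (0, 5); (2, 3) → (3, -3)
T2 reflect across y = 0: (-9/2, 4) → (-9/2, -4); (0, 0) → (0, 0); (6, -3) → (6, 3); (0, 5) → (0, -5); (3, -3) → (3, 3)
T3 rotate counter-clockwise with cos θ = 5/13, sin θ = 12/13: (-9/2, -4) → (51/26, -74/13); (0, 0) → (0, 0); (6, 3) → (-6/13, 87/13); (0, -5) → (60/13, -25/13); (3, 3) → (-21/13, 51/13)
T4 rotate counter-clockwise with cos θ = -8/17, sin θ = 15/17: (51/26, -74/13) → (906/221, 1949/442); (0, 0) → (0, 0); (-6/13, 87/13) → (-1257/221, -786/221); (60/13, -25/13) → (-105/221, 1100/221); (-21/13, 51/13) → (-597/221, -723/221)
T5 reflect across x = 0: (906/221, 1949/442) → (-906/221, 1949/442); (0, 0) → (0, 0); (-1257/221, -786/221) → (1257/221, -786/221); (-105/221, 1100/221) → (105/221, 1100/221); (-597/221, -723/221) → (597/221, -723/221)
T6 translate by (6, 6): (-906/221, 1949/442) → (420/221, 4601/442); (0, 0) → (6, 6); (1257/221, -786/221) → (2583/221, 540/221); (105/221, 1100/221) → (1431/221, 2426/221); (597/221, -723/221) → (1923/221, 603/221)

image vertices: (420/221, 4601/442), (6, 6), (2583/221, 540/221), (1431/221, 2426/221), (1923/221, 603/221)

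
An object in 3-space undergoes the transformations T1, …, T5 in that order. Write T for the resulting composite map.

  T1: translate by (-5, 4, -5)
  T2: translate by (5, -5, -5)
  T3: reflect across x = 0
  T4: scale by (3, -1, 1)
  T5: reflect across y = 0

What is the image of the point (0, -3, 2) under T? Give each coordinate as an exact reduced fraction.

T1 translate by (-5, 4, -5): (0, -3, 2) → (-5, 1, -3)
T2 translate by (5, -5, -5): (-5, 1, -3) → (0, -4, -8)
T3 reflect across x = 0: (0, -4, -8) → (0, -4, -8)
T4 scale by (3, -1, 1): (0, -4, -8) → (0, 4, -8)
T5 reflect across y = 0: (0, 4, -8) → (0, -4, -8)

T(p) = (0, -4, -8)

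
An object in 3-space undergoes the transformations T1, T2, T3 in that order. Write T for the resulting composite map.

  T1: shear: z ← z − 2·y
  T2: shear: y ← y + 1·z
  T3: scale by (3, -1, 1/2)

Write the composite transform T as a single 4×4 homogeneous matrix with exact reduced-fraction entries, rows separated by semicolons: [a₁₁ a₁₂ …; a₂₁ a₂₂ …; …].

T1 = [1 0 0 0; 0 1 0 0; 0 -2 1 0; 0 0 0 1]
T2·T1 = [1 0 0 0; 0 -1 1 0; 0 -2 1 0; 0 0 0 1]
T3·…·T1 = [3 0 0 0; 0 1 -1 0; 0 -1 1/2 0; 0 0 0 1]

T = [3 0 0 0; 0 1 -1 0; 0 -1 1/2 0; 0 0 0 1]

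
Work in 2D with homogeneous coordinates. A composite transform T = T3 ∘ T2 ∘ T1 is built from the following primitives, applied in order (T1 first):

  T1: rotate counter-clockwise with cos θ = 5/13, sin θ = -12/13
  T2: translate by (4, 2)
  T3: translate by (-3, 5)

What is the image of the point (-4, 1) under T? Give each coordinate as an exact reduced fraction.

T(p) = (5/13, 144/13)

T1 rotate counter-clockwise with cos θ = 5/13, sin θ = -12/13: (-4, 1) → (-8/13, 53/13)
T2 translate by (4, 2): (-8/13, 53/13) → (44/13, 79/13)
T3 translate by (-3, 5): (44/13, 79/13) → (5/13, 144/13)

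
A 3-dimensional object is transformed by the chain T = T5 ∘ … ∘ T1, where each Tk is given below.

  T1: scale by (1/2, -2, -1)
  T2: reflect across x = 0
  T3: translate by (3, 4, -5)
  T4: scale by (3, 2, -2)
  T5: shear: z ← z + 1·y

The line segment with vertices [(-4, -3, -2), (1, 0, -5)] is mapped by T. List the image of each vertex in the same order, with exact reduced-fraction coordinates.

image vertices: (15, 20, 26), (15/2, 8, 8)

T1 scale by (1/2, -2, -1): (-4, -3, -2) → (-2, 6, 2); (1, 0, -5) → (1/2, 0, 5)
T2 reflect across x = 0: (-2, 6, 2) → (2, 6, 2); (1/2, 0, 5) → (-1/2, 0, 5)
T3 translate by (3, 4, -5): (2, 6, 2) → (5, 10, -3); (-1/2, 0, 5) → (5/2, 4, 0)
T4 scale by (3, 2, -2): (5, 10, -3) → (15, 20, 6); (5/2, 4, 0) → (15/2, 8, 0)
T5 shear: z ← z + 1·y: (15, 20, 6) → (15, 20, 26); (15/2, 8, 0) → (15/2, 8, 8)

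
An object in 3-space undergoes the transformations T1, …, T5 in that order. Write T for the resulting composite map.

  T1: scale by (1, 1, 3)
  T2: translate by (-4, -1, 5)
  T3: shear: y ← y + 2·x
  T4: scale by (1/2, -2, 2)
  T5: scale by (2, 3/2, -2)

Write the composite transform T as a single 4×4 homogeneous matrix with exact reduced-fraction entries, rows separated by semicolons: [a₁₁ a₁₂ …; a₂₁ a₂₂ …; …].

T = [1 0 0 -4; -6 -3 0 27; 0 0 -12 -20; 0 0 0 1]

T1 = [1 0 0 0; 0 1 0 0; 0 0 3 0; 0 0 0 1]
T2·T1 = [1 0 0 -4; 0 1 0 -1; 0 0 3 5; 0 0 0 1]
T3·…·T1 = [1 0 0 -4; 2 1 0 -9; 0 0 3 5; 0 0 0 1]
T4·…·T1 = [1/2 0 0 -2; -4 -2 0 18; 0 0 6 10; 0 0 0 1]
T5·…·T1 = [1 0 0 -4; -6 -3 0 27; 0 0 -12 -20; 0 0 0 1]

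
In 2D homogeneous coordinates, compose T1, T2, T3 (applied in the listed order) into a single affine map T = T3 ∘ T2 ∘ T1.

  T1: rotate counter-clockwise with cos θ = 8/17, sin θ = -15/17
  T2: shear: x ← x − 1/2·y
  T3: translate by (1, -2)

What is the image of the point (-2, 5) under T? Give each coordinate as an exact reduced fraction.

T(p) = (41/17, 36/17)

T1 rotate counter-clockwise with cos θ = 8/17, sin θ = -15/17: (-2, 5) → (59/17, 70/17)
T2 shear: x ← x − 1/2·y: (59/17, 70/17) → (24/17, 70/17)
T3 translate by (1, -2): (24/17, 70/17) → (41/17, 36/17)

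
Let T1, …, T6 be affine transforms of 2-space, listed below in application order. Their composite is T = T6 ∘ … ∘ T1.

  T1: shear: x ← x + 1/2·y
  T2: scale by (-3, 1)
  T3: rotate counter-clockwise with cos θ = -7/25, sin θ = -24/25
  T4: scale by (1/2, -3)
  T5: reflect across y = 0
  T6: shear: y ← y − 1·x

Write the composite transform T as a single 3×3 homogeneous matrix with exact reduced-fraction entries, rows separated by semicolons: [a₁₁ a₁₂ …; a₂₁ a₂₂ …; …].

T = [21/50 69/100 0; 411/50 279/100 0; 0 0 1]

T1 = [1 1/2 0; 0 1 0; 0 0 1]
T2·T1 = [-3 -3/2 0; 0 1 0; 0 0 1]
T3·…·T1 = [21/25 69/50 0; 72/25 29/25 0; 0 0 1]
T4·…·T1 = [21/50 69/100 0; -216/25 -87/25 0; 0 0 1]
T5·…·T1 = [21/50 69/100 0; 216/25 87/25 0; 0 0 1]
T6·…·T1 = [21/50 69/100 0; 411/50 279/100 0; 0 0 1]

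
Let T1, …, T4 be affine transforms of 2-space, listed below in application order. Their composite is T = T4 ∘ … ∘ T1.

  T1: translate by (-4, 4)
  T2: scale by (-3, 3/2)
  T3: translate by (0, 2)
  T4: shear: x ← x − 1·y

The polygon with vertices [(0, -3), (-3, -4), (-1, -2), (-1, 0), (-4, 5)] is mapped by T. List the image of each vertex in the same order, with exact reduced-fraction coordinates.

image vertices: (17/2, 7/2), (19, 2), (10, 5), (7, 8), (17/2, 31/2)

T1 translate by (-4, 4): (0, -3) → (-4, 1); (-3, -4) → (-7, 0); (-1, -2) → (-5, 2); (-1, 0) → (-5, 4); (-4, 5) → (-8, 9)
T2 scale by (-3, 3/2): (-4, 1) → (12, 3/2); (-7, 0) → (21, 0); (-5, 2) → (15, 3); (-5, 4) → (15, 6); (-8, 9) → (24, 27/2)
T3 translate by (0, 2): (12, 3/2) → (12, 7/2); (21, 0) → (21, 2); (15, 3) → (15, 5); (15, 6) → (15, 8); (24, 27/2) → (24, 31/2)
T4 shear: x ← x − 1·y: (12, 7/2) → (17/2, 7/2); (21, 2) → (19, 2); (15, 5) → (10, 5); (15, 8) → (7, 8); (24, 31/2) → (17/2, 31/2)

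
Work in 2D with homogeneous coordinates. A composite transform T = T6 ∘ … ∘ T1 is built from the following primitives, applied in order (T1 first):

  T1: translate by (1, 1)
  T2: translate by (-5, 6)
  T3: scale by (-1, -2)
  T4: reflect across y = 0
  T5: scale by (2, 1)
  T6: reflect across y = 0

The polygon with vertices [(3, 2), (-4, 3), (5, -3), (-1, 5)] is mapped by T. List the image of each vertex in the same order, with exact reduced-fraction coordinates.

image vertices: (2, -18), (16, -20), (-2, -8), (10, -24)

T1 translate by (1, 1): (3, 2) → (4, 3); (-4, 3) → (-3, 4); (5, -3) → (6, -2); (-1, 5) → (0, 6)
T2 translate by (-5, 6): (4, 3) → (-1, 9); (-3, 4) → (-8, 10); (6, -2) → (1, 4); (0, 6) → (-5, 12)
T3 scale by (-1, -2): (-1, 9) → (1, -18); (-8, 10) → (8, -20); (1, 4) → (-1, -8); (-5, 12) → (5, -24)
T4 reflect across y = 0: (1, -18) → (1, 18); (8, -20) → (8, 20); (-1, -8) → (-1, 8); (5, -24) → (5, 24)
T5 scale by (2, 1): (1, 18) → (2, 18); (8, 20) → (16, 20); (-1, 8) → (-2, 8); (5, 24) → (10, 24)
T6 reflect across y = 0: (2, 18) → (2, -18); (16, 20) → (16, -20); (-2, 8) → (-2, -8); (10, 24) → (10, -24)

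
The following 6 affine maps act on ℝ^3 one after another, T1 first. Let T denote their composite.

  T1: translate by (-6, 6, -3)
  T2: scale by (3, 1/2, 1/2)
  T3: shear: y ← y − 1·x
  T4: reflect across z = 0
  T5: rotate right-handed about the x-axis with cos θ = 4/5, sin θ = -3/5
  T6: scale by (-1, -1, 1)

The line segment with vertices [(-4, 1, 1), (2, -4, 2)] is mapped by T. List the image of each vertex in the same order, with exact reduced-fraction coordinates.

T1 translate by (-6, 6, -3): (-4, 1, 1) → (-10, 7, -2); (2, -4, 2) → (-4, 2, -1)
T2 scale by (3, 1/2, 1/2): (-10, 7, -2) → (-30, 7/2, -1); (-4, 2, -1) → (-12, 1, -1/2)
T3 shear: y ← y − 1·x: (-30, 7/2, -1) → (-30, 67/2, -1); (-12, 1, -1/2) → (-12, 13, -1/2)
T4 reflect across z = 0: (-30, 67/2, -1) → (-30, 67/2, 1); (-12, 13, -1/2) → (-12, 13, 1/2)
T5 rotate right-handed about the x-axis with cos θ = 4/5, sin θ = -3/5: (-30, 67/2, 1) → (-30, 137/5, -193/10); (-12, 13, 1/2) → (-12, 107/10, -37/5)
T6 scale by (-1, -1, 1): (-30, 137/5, -193/10) → (30, -137/5, -193/10); (-12, 107/10, -37/5) → (12, -107/10, -37/5)

image vertices: (30, -137/5, -193/10), (12, -107/10, -37/5)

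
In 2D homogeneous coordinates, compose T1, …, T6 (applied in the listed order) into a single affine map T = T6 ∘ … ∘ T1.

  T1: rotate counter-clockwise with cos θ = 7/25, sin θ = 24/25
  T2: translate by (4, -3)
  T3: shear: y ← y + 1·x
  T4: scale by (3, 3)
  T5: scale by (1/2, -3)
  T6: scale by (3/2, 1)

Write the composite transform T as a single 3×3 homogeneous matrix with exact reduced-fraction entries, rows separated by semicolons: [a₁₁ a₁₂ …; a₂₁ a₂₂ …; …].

T = [63/100 -54/25 9; -279/25 153/25 -9; 0 0 1]

T1 = [7/25 -24/25 0; 24/25 7/25 0; 0 0 1]
T2·T1 = [7/25 -24/25 4; 24/25 7/25 -3; 0 0 1]
T3·…·T1 = [7/25 -24/25 4; 31/25 -17/25 1; 0 0 1]
T4·…·T1 = [21/25 -72/25 12; 93/25 -51/25 3; 0 0 1]
T5·…·T1 = [21/50 -36/25 6; -279/25 153/25 -9; 0 0 1]
T6·…·T1 = [63/100 -54/25 9; -279/25 153/25 -9; 0 0 1]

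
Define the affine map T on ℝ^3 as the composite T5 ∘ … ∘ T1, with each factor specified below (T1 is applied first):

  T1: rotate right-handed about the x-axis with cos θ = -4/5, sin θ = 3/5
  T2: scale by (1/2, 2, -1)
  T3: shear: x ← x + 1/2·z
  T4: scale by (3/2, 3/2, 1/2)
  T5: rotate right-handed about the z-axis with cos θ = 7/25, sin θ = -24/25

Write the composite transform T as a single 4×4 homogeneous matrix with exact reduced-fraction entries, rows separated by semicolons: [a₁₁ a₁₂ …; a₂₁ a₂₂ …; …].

T = [21/100 -243/100 -39/25 0; -18/25 -6/25 -27/25 0; 0 -3/10 2/5 0; 0 0 0 1]

T1 = [1 0 0 0; 0 -4/5 -3/5 0; 0 3/5 -4/5 0; 0 0 0 1]
T2·T1 = [1/2 0 0 0; 0 -8/5 -6/5 0; 0 -3/5 4/5 0; 0 0 0 1]
T3·…·T1 = [1/2 -3/10 2/5 0; 0 -8/5 -6/5 0; 0 -3/5 4/5 0; 0 0 0 1]
T4·…·T1 = [3/4 -9/20 3/5 0; 0 -12/5 -9/5 0; 0 -3/10 2/5 0; 0 0 0 1]
T5·…·T1 = [21/100 -243/100 -39/25 0; -18/25 -6/25 -27/25 0; 0 -3/10 2/5 0; 0 0 0 1]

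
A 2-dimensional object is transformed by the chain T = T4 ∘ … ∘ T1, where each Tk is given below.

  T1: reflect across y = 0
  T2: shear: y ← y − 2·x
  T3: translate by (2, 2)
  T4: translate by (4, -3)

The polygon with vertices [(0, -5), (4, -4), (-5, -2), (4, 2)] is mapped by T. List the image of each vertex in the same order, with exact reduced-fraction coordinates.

image vertices: (6, 4), (10, -5), (1, 11), (10, -11)

T1 reflect across y = 0: (0, -5) → (0, 5); (4, -4) → (4, 4); (-5, -2) → (-5, 2); (4, 2) → (4, -2)
T2 shear: y ← y − 2·x: (0, 5) → (0, 5); (4, 4) → (4, -4); (-5, 2) → (-5, 12); (4, -2) → (4, -10)
T3 translate by (2, 2): (0, 5) → (2, 7); (4, -4) → (6, -2); (-5, 12) → (-3, 14); (4, -10) → (6, -8)
T4 translate by (4, -3): (2, 7) → (6, 4); (6, -2) → (10, -5); (-3, 14) → (1, 11); (6, -8) → (10, -11)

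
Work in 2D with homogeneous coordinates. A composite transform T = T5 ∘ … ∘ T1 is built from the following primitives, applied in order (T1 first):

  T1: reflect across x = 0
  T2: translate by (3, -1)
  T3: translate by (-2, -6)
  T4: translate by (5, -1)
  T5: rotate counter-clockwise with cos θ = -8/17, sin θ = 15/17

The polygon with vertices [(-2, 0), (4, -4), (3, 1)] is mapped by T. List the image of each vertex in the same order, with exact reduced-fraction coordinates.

T1 reflect across x = 0: (-2, 0) → (2, 0); (4, -4) → (-4, -4); (3, 1) → (-3, 1)
T2 translate by (3, -1): (2, 0) → (5, -1); (-4, -4) → (-1, -5); (-3, 1) → (0, 0)
T3 translate by (-2, -6): (5, -1) → (3, -7); (-1, -5) → (-3, -11); (0, 0) → (-2, -6)
T4 translate by (5, -1): (3, -7) → (8, -8); (-3, -11) → (2, -12); (-2, -6) → (3, -7)
T5 rotate counter-clockwise with cos θ = -8/17, sin θ = 15/17: (8, -8) → (56/17, 184/17); (2, -12) → (164/17, 126/17); (3, -7) → (81/17, 101/17)

image vertices: (56/17, 184/17), (164/17, 126/17), (81/17, 101/17)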